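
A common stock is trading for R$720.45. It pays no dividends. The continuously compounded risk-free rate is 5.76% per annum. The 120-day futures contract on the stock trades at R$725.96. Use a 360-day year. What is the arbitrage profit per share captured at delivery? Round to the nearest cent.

Fair futures: F* = S·e^(carry·T), with carry = r = 0.0576
F* = 720.45 · e^(0.0576 × 120/360) = 720.45 · e^0.019200 = 720.45 × 1.019386 = R$734.4166
Market R$725.96 < fair R$734.4166: forward underpriced → reverse cash-and-carry (short spot, go long the forward).
At maturity, profit = |F_mkt − F*| = |725.96 − 734.4166| = R$8.46 per share

R$8.46 per share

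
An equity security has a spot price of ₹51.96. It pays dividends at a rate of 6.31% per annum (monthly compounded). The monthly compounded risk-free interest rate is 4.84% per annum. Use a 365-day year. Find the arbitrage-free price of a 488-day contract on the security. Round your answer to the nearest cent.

F = S · (1+r/12)^(12T) / (1+q/12)^(12T)
= 51.96 × 1.066711 / 1.087784 = 51.96 × 0.980628
F = ₹50.95

₹50.95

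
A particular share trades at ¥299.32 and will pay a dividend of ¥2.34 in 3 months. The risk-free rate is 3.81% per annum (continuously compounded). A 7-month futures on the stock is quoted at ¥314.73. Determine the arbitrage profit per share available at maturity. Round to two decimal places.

PV(dividends) I = 2.34·e^(−0.0381·3/12) = 2.3178
Fair futures F* = (S − I)·e^(rT) = (299.32 − 2.3178)·e^0.022225 = 297.0022 × 1.022474 = 303.6770
Market ¥314.73 > fair 303.6770: forward overpriced → cash-and-carry (borrow at r, buy the stock and collect the dividends, short the forward).
Profit at T = |F_mkt − F*| = |314.73 − 303.6770| = ¥11.05 per share

¥11.05 per share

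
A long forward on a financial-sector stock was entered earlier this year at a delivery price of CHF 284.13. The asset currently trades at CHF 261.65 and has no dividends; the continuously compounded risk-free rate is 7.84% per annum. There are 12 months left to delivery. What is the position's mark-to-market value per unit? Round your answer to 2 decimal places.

Current fair forward for the remaining 12 months: F = S·e^(r·T), r = 0.0784
F = 261.65 · e^(0.0784 × 12/12) = 261.65 × 1.081555 = 282.9889
Value of long forward = (F − K)·e^(−rT) = (282.9889 − 284.13) · e^(−0.0784·12/12)
= -1.1411 × 0.924595 = -1.06

-CHF 1.06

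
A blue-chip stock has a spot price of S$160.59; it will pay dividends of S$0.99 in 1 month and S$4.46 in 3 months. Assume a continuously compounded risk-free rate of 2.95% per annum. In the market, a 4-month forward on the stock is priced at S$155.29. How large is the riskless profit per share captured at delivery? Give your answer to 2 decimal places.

PV(dividends) I = 0.99·e^(−0.0295·1/12) + 4.46·e^(−0.0295·3/12) = 5.4148
Fair forward F* = (S − I)·e^(rT) = (160.59 − 5.4148)·e^0.009833 = 155.1752 × 1.009882 = 156.7086
Market S$155.29 < fair 156.7086: forward underpriced → reverse cash-and-carry (short the stock, invest proceeds at r, pay the dividends, go long the forward).
Profit at T = |F_mkt − F*| = |155.29 − 156.7086| = S$1.42 per share

S$1.42 per share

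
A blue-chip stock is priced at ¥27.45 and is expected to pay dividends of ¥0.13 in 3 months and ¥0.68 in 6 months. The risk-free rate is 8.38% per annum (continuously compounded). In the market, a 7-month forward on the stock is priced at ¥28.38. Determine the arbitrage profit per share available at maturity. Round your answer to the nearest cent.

PV(dividends) I = 0.13·e^(−0.0838·3/12) + 0.68·e^(−0.0838·6/12) = 0.7794
Fair forward F* = (S − I)·e^(rT) = (27.45 − 0.7794)·e^0.048883 = 26.6706 × 1.050097 = 28.0067
Market ¥28.38 > fair 28.0067: forward overpriced → cash-and-carry (borrow at r, buy the stock and collect the dividends, short the forward).
Profit at T = |F_mkt − F*| = |28.38 − 28.0067| = ¥0.37 per share

¥0.37 per share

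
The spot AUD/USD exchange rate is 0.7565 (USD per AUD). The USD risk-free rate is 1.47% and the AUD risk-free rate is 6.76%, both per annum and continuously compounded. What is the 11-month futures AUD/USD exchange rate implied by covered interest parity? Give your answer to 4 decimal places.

0.7207

F = S·e^((r_USD − r_AUD)T) = 0.7565 · e^((0.0147 − 0.0676) × 11/12)
= 0.7565 · e^-0.048492 = 0.7565 × 0.952665
F = 0.7207 USD per AUD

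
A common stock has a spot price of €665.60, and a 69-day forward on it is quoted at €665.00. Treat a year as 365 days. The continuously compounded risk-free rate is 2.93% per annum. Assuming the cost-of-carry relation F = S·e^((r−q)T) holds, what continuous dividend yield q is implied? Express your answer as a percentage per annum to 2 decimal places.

From F = S·e^((r−q)T): (r − q) = ln(F/S)/T
ln(665.00/665.60) = ln(0.999099) = -0.000901
(r − q) = -0.000901 / (69/365) = -0.004766
q = r − ln(F/S)/T = 0.0293 + 0.004766 = 0.034066
q = 3.41%

3.41%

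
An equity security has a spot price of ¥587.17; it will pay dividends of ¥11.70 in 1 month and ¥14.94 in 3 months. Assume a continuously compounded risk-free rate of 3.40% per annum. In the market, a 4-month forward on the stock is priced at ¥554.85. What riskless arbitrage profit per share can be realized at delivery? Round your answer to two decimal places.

PV(dividends) I = 11.70·e^(−0.0340·1/12) + 14.94·e^(−0.0340·3/12) = 26.4804
Fair forward F* = (S − I)·e^(rT) = (587.17 − 26.4804)·e^0.011333 = 560.6896 × 1.011397 = 567.0798
Market ¥554.85 < fair 567.0798: forward underpriced → reverse cash-and-carry (short the stock, invest proceeds at r, pay the dividends, go long the forward).
Profit at T = |F_mkt − F*| = |554.85 − 567.0798| = ¥12.23 per share

¥12.23 per share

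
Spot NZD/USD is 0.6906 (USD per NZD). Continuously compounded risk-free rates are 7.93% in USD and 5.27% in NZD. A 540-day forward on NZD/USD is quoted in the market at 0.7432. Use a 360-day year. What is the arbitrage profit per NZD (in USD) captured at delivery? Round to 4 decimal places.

Fair forward: F* = S·e^(carry·T), with carry = (r_USD − r_NZD) = 0.0793 − 0.0527 = 0.0266
F* = 0.6906 · e^(0.0266 × 540/360) = 0.6906 · e^0.039900 = 0.6906 × 1.040707 = 0.7187
Market 0.7432 > fair 0.7187: forward overpriced → cash-and-carry (buy spot, short the forward).
At maturity, profit = |F_mkt − F*| = |0.7432 − 0.7187| = 0.0245 per NZD (in USD)

0.0245 per NZD (in USD)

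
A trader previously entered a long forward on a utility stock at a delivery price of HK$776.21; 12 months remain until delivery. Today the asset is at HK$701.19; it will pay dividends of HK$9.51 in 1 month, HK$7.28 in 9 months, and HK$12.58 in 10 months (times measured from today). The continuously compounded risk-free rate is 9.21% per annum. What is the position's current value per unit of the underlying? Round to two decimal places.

PV(remaining dividends) I = 9.51·e^(−0.0921·1/12) + 7.28·e^(−0.0921·9/12) + 12.58·e^(−0.0921·10/12) = 27.8820
Current forward F = (S − I)·e^(rT) = (701.19 − 27.8820)·e^(0.0921·12/12) = 673.3080 × 1.096474 = 738.2647
Value (long) = (F − K)·e^(−rT) = (738.2647 − 776.21) × 0.912014 = -34.6066
Value = -HK$34.61

-HK$34.61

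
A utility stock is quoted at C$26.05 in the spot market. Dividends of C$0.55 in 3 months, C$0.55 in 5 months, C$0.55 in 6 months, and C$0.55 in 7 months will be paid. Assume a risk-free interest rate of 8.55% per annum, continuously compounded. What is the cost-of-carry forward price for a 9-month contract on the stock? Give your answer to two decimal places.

C$25.52

PV(dividends) I = 0.55·e^(−0.0855·3/12) + 0.55·e^(−0.0855·5/12) + 0.55·e^(−0.0855·6/12) + 0.55·e^(−0.0855·7/12)
I = 0.5384 + 0.5308 + 0.5270 + 0.5232 = 2.1194
F = (S − I)·e^(rT) = (26.05 − 2.1194) · e^(0.0855·9/12)
= 23.9306 · e^0.064125 = 23.9306 × 1.066226 = C$25.52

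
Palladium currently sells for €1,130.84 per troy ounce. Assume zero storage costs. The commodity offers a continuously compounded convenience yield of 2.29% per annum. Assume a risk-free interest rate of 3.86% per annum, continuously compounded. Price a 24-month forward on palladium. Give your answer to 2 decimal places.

€1,166.91 per troy ounce

Net carry = r + u − y = 0.0386 + 0.0000 − 0.0229 = 0.0157
F = S·e^((r+u−y)T) = 1130.84 · e^(0.0157 × 24/12) = 1130.84 · e^0.03140000
= 1130.84 × 1.03189818 = €1,166.91 per troy ounce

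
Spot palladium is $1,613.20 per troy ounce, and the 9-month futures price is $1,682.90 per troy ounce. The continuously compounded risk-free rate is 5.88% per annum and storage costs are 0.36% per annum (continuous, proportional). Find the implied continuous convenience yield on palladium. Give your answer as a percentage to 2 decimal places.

F = S·e^((r+u−y)T) ⇒ (r+u−y) = ln(F/S)/T
ln(1682.90/1613.20) = 0.042299; /T ⇒ 0.056399
y = r + u − ln(F/S)/T = 0.0588 + 0.0036 − 0.056399 = 0.006001
y = 0.60%

0.60%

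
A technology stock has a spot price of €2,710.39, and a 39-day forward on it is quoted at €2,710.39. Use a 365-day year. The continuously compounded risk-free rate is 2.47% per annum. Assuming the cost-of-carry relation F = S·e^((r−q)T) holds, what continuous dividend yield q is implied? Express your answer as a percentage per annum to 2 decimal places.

From F = S·e^((r−q)T): (r − q) = ln(F/S)/T
ln(2710.39/2710.39) = ln(1.000000) = 0.000000
(r − q) = 0.000000 / (39/365) = 0.000000
q = r − ln(F/S)/T = 0.0247 + 0.000000 = 0.024700
q = 2.47%

2.47%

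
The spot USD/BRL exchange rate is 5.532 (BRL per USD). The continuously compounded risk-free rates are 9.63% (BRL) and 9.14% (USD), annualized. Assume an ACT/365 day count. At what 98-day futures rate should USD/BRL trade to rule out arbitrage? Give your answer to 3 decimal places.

5.539

F = S·e^((r_BRL − r_USD)T) = 5.532 · e^((0.0963 − 0.0914) × 98/365)
= 5.532 · e^0.001316 = 5.532 × 1.001317
F = 5.539 BRL per USD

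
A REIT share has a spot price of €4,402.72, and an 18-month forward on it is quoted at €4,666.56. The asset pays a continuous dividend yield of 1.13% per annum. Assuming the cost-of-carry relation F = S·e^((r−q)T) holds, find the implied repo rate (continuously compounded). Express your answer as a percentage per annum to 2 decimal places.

5.01%

From F = S·e^((r−q)T): (r − q) = ln(F/S)/T
ln(4666.56/4402.72) = ln(1.059927) = 0.058200
(r − q) = 0.058200 / (18/12) = 0.038800
r = ln(F/S)/T + q = 0.038800 + 0.0113 = 0.050100
r = 5.01%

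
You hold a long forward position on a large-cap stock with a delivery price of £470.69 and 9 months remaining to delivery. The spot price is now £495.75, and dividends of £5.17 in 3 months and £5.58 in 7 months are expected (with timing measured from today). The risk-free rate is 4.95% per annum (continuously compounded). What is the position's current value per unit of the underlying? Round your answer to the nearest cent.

£31.69

PV(remaining dividends) I = 5.17·e^(−0.0495·3/12) + 5.58·e^(−0.0495·7/12) = 10.5276
Current forward F = (S − I)·e^(rT) = (495.75 − 10.5276)·e^(0.0495·9/12) = 485.2224 × 1.037823 = 503.5750
Value (long) = (F − K)·e^(−rT) = (503.5750 − 470.69) × 0.963556 = 31.6865
Value = £31.69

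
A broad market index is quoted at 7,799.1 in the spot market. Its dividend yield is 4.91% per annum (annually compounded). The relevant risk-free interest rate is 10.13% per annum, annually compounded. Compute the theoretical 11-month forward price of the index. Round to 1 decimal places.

8,154.1

F = S · (1+r)^T / (1+q)^T
= 7799.1 × 1.092480 / 1.044918 = 7799.1 × 1.045517
F = 8,154.1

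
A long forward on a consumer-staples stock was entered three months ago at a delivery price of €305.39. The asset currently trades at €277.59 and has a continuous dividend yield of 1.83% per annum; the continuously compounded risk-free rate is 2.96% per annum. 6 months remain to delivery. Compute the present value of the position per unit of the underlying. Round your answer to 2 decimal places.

Current fair forward for the remaining 6 months: F = S·e^((r − q)·T), (r − q) = 0.0296 − 0.0183 = 0.0113
F = 277.59 · e^(0.0113 × 6/12) = 277.59 × 1.005666 = 279.1628
Value of long forward = (F − K)·e^(−rT) = (279.1628 − 305.39) · e^(−0.0296·6/12)
= -26.2272 × 0.985309 = -25.84

-€25.84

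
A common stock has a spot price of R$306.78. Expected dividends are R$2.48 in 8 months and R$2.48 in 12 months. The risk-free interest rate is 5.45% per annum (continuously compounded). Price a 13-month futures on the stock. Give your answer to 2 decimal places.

PV(dividends) I = 2.48·e^(−0.0545·8/12) + 2.48·e^(−0.0545·12/12)
I = 2.3915 + 2.3485 = 4.7400
F = (S − I)·e^(rT) = (306.78 − 4.7400) · e^(0.0545·13/12)
= 302.0400 · e^0.059042 = 302.0400 × 1.060820 = R$320.41

R$320.41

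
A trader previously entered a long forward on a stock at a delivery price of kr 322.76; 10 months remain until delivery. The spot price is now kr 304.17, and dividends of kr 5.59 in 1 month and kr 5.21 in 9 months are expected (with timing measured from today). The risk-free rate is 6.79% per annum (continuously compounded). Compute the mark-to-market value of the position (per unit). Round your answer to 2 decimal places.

PV(remaining dividends) I = 5.59·e^(−0.0679·1/12) + 5.21·e^(−0.0679·9/12) = 10.5098
Current forward F = (S − I)·e^(rT) = (304.17 − 10.5098)·e^(0.0679·10/12) = 293.6602 × 1.058215 = 310.7556
Value (long) = (F − K)·e^(−rT) = (310.7556 − 322.76) × 0.944988 = -11.3440
Value = -kr 11.34

-kr 11.34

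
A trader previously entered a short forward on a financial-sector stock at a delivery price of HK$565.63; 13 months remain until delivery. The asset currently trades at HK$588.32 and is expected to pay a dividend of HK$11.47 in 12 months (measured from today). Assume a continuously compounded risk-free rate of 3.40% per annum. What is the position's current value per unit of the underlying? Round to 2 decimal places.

-HK$32.06

PV(remaining dividends) I = 11.47·e^(−0.0340·12/12) = 11.0866
Current forward F = (S − I)·e^(rT) = (588.32 − 11.0866)·e^(0.0340·13/12) = 577.2334 × 1.037520 = 598.8912
Value (long) = (F − K)·e^(−rT) = (598.8912 − 565.63) × 0.963837 = 32.0584
Short position value = −(long value) = -HK$32.06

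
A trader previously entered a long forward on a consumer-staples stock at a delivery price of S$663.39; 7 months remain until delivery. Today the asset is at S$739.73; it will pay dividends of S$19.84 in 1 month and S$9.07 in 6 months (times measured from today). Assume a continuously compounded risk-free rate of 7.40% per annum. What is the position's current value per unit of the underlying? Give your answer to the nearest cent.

PV(remaining dividends) I = 19.84·e^(−0.0740·1/12) + 9.07·e^(−0.0740·6/12) = 28.4586
Current forward F = (S − I)·e^(rT) = (739.73 − 28.4586)·e^(0.0740·7/12) = 711.2714 × 1.044112 = 742.6470
Value (long) = (F − K)·e^(−rT) = (742.6470 − 663.39) × 0.957752 = 75.9086
Value = S$75.91

S$75.91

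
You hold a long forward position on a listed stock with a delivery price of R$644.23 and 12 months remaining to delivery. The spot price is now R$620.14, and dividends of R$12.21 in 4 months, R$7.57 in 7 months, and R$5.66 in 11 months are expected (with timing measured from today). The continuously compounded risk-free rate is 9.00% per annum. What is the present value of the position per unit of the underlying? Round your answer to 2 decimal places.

R$7.11

PV(remaining dividends) I = 12.21·e^(−0.0900·4/12) + 7.57·e^(−0.0900·7/12) + 5.66·e^(−0.0900·11/12) = 24.2438
Current forward F = (S − I)·e^(rT) = (620.14 − 24.2438)·e^(0.0900·12/12) = 595.8962 × 1.094174 = 652.0141
Value (long) = (F − K)·e^(−rT) = (652.0141 − 644.23) × 0.913931 = 7.1141
Value = R$7.11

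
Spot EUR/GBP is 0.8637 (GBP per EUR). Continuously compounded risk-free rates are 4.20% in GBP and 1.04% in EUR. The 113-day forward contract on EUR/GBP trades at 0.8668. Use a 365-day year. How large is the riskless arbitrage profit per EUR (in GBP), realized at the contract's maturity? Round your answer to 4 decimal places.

Fair forward: F* = S·e^(carry·T), with carry = (r_GBP − r_EUR) = 0.0420 − 0.0104 = 0.0316
F* = 0.8637 · e^(0.0316 × 113/365) = 0.8637 · e^0.009783 = 0.8637 × 1.009831 = 0.8722
Market 0.8668 < fair 0.8722: forward underpriced → reverse cash-and-carry (short spot, go long the forward).
At maturity, profit = |F_mkt − F*| = |0.8668 − 0.8722| = 0.0054 per EUR (in GBP)

0.0054 per EUR (in GBP)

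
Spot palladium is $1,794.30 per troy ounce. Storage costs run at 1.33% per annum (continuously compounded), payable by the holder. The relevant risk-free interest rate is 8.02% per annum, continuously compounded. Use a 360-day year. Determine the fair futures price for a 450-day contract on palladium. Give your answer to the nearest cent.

$2,016.76 per troy ounce

Net carry = r + u − y = 0.0802 + 0.0133 − 0.0000 = 0.0935
F = S·e^((r+u−y)T) = 1794.30 · e^(0.0935 × 450/360) = 1794.30 · e^0.11687500
= 1794.30 × 1.12397892 = $2,016.76 per troy ounce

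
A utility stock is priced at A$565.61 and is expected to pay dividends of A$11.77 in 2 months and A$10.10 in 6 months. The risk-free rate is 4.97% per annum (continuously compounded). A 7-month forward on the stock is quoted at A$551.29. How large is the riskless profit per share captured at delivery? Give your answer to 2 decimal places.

PV(dividends) I = 11.77·e^(−0.0497·2/12) + 10.10·e^(−0.0497·6/12) = 21.5250
Fair forward F* = (S − I)·e^(rT) = (565.61 − 21.5250)·e^0.028992 = 544.0850 × 1.029416 = 560.0898
Market A$551.29 < fair 560.0898: forward underpriced → reverse cash-and-carry (short the stock, invest proceeds at r, pay the dividends, go long the forward).
Profit at T = |F_mkt − F*| = |551.29 − 560.0898| = A$8.80 per share

A$8.80 per share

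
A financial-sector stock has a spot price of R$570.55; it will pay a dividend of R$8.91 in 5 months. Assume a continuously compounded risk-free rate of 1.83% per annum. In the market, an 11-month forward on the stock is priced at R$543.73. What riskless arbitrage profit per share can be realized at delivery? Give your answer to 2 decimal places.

R$27.48 per share

PV(dividends) I = 8.91·e^(−0.0183·5/12) = 8.8423
Fair forward F* = (S − I)·e^(rT) = (570.55 − 8.8423)·e^0.016775 = 561.7077 × 1.016916 = 571.2095
Market R$543.73 < fair 571.2095: forward underpriced → reverse cash-and-carry (short the stock, invest proceeds at r, pay the dividends, go long the forward).
Profit at T = |F_mkt − F*| = |543.73 − 571.2095| = R$27.48 per share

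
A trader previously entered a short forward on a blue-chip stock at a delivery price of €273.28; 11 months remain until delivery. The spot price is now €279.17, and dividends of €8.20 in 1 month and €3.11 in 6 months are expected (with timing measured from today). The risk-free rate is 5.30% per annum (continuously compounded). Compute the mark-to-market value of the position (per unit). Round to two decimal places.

PV(remaining dividends) I = 8.20·e^(−0.0530·1/12) + 3.11·e^(−0.0530·6/12) = 11.1925
Current forward F = (S − I)·e^(rT) = (279.17 − 11.1925)·e^(0.0530·11/12) = 267.9775 × 1.049783 = 281.3182
Value (long) = (F − K)·e^(−rT) = (281.3182 − 273.28) × 0.952578 = 7.6570
Short position value = −(long value) = -€7.66

-€7.66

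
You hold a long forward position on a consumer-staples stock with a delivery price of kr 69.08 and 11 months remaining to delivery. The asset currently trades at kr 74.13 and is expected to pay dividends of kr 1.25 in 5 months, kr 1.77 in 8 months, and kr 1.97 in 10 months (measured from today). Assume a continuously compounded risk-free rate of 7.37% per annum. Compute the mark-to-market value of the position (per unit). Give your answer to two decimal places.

PV(remaining dividends) I = 1.25·e^(−0.0737·5/12) + 1.77·e^(−0.0737·8/12) + 1.97·e^(−0.0737·10/12) = 4.7500
Current forward F = (S − I)·e^(rT) = (74.13 − 4.7500)·e^(0.0737·11/12) = 69.3800 × 1.069893 = 74.2292
Value (long) = (F − K)·e^(−rT) = (74.2292 − 69.08) × 0.934673 = 4.8128
Value = kr 4.81

kr 4.81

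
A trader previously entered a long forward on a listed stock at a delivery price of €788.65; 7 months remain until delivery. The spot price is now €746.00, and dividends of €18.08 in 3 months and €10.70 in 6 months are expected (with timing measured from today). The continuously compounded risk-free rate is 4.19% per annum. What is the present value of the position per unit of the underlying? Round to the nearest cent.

-€51.98

PV(remaining dividends) I = 18.08·e^(−0.0419·3/12) + 10.70·e^(−0.0419·6/12) = 28.3698
Current forward F = (S − I)·e^(rT) = (746.00 − 28.3698)·e^(0.0419·7/12) = 717.6302 × 1.024743 = 735.3865
Value (long) = (F − K)·e^(−rT) = (735.3865 − 788.65) × 0.975855 = -51.9775
Value = -€51.98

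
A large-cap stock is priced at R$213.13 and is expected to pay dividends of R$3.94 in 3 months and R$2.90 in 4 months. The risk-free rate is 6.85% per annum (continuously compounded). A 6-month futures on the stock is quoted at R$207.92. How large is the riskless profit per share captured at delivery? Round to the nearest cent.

R$5.69 per share

PV(dividends) I = 3.94·e^(−0.0685·3/12) + 2.90·e^(−0.0685·4/12) = 6.7076
Fair futures F* = (S − I)·e^(rT) = (213.13 − 6.7076)·e^0.034250 = 206.4224 × 1.034843 = 213.6148
Market R$207.92 < fair 213.6148: forward underpriced → reverse cash-and-carry (short the stock, invest proceeds at r, pay the dividends, go long the forward).
Profit at T = |F_mkt − F*| = |207.92 − 213.6148| = R$5.69 per share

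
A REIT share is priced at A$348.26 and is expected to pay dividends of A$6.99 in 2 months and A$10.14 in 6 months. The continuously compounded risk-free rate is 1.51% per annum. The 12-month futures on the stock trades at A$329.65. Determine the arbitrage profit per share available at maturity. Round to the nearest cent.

A$6.61 per share

PV(dividends) I = 6.99·e^(−0.0151·2/12) + 10.14·e^(−0.0151·6/12) = 17.0362
Fair futures F* = (S − I)·e^(rT) = (348.26 − 17.0362)·e^0.015100 = 331.2238 × 1.015215 = 336.2634
Market A$329.65 < fair 336.2634: forward underpriced → reverse cash-and-carry (short the stock, invest proceeds at r, pay the dividends, go long the forward).
Profit at T = |F_mkt − F*| = |329.65 − 336.2634| = A$6.61 per share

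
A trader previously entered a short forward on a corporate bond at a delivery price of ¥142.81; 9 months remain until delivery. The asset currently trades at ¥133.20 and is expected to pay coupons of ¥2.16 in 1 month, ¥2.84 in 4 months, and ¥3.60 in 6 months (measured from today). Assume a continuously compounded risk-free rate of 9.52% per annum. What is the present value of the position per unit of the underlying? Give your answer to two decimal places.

¥8.10

PV(remaining coupons) I = 2.16·e^(−0.0952·1/12) + 2.84·e^(−0.0952·4/12) + 3.60·e^(−0.0952·6/12) = 8.3269
Current forward F = (S − I)·e^(rT) = (133.20 − 8.3269)·e^(0.0952·9/12) = 124.8731 × 1.074011 = 134.1151
Value (long) = (F − K)·e^(−rT) = (134.1151 − 142.81) × 0.931089 = -8.0957
Short position value = −(long value) = ¥8.10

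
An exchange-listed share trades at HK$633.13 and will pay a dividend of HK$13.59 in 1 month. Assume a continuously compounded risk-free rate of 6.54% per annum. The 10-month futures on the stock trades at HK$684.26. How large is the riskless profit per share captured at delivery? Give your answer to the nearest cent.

HK$29.94 per share

PV(dividends) I = 13.59·e^(−0.0654·1/12) = 13.5161
Fair futures F* = (S − I)·e^(rT) = (633.13 − 13.5161)·e^0.054500 = 619.6139 × 1.056012 = 654.3197
Market HK$684.26 > fair 654.3197: forward overpriced → cash-and-carry (borrow at r, buy the stock and collect the dividends, short the forward).
Profit at T = |F_mkt − F*| = |684.26 − 654.3197| = HK$29.94 per share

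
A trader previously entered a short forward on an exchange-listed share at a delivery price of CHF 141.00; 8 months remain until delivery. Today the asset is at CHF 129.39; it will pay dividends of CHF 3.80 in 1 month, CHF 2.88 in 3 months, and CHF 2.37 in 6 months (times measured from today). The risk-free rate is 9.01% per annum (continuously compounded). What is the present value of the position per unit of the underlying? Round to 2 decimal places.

CHF 12.24

PV(remaining dividends) I = 3.80·e^(−0.0901·1/12) + 2.88·e^(−0.0901·3/12) + 2.37·e^(−0.0901·6/12) = 8.8530
Current forward F = (S − I)·e^(rT) = (129.39 − 8.8530)·e^(0.0901·8/12) = 120.5370 × 1.061907 = 127.9991
Value (long) = (F − K)·e^(−rT) = (127.9991 − 141.00) × 0.941702 = -12.2430
Short position value = −(long value) = CHF 12.24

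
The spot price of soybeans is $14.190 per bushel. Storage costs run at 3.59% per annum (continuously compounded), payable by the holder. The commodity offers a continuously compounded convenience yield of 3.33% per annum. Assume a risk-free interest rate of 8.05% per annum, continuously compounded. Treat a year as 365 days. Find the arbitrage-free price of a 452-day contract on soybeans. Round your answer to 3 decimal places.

Net carry = r + u − y = 0.0805 + 0.0359 − 0.0333 = 0.0831
F = S·e^((r+u−y)T) = 14.190 · e^(0.0831 × 452/365) = 14.190 · e^0.102907
= 14.190 × 1.108388 = $15.728 per bushel

$15.728 per bushel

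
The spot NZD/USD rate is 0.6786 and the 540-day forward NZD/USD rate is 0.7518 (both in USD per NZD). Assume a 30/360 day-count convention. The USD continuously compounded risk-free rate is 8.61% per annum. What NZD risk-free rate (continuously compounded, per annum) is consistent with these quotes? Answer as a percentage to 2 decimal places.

1.78%

F = S·e^((r_USD − r_NZD)T) ⇒ r_NZD = r_USD − ln(F/S)/T
ln(0.7518/0.6786) = 0.102438; /(540/360) = 0.068292
r_NZD = 0.0861 − 0.068292 = 0.017808
r_NZD = 1.78%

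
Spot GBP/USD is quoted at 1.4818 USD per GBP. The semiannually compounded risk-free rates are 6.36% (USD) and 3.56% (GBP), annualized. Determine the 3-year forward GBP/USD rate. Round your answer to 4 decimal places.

By covered interest parity, F = S · (1+r_USD/2)^(2T) / (1+r_GBP/2)^(2T)
= 1.4818 × 1.206627 / 1.111667 = 1.4818 × 1.085421
F = 1.6084 USD per GBP

1.6084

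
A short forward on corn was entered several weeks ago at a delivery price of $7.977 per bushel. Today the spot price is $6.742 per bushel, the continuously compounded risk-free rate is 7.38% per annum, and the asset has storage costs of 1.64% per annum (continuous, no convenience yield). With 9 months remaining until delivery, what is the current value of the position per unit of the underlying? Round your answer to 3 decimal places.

$0.722 per bushel

Current fair forward for the remaining 9 months: F = S·e^((r + u)·T), (r + u) = 0.0738 + 0.0164 = 0.0902
F = 6.742 · e^(0.0902 × 9/12) = 6.742 × 1.069991 = 7.2139
Value of long forward = (F − K)·e^(−rT) = (7.2139 − 7.977) · e^(−0.0738·9/12)
= -0.7631 × 0.946154 = -0.722
Short position value = −(long value) = $0.722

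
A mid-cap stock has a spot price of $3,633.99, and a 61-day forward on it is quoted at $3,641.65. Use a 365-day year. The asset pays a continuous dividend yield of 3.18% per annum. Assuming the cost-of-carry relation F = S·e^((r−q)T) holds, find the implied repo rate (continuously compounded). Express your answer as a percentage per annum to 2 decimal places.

From F = S·e^((r−q)T): (r − q) = ln(F/S)/T
ln(3641.65/3633.99) = ln(1.002108) = 0.002106
(r − q) = 0.002106 / (61/365) = 0.012601
r = ln(F/S)/T + q = 0.012601 + 0.0318 = 0.044401
r = 4.44%

4.44%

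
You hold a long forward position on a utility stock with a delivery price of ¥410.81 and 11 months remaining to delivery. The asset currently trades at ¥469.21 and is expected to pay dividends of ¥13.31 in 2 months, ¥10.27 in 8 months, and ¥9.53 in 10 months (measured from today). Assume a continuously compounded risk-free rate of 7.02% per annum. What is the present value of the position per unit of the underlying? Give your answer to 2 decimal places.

¥52.06

PV(remaining dividends) I = 13.31·e^(−0.0702·2/12) + 10.27·e^(−0.0702·8/12) + 9.53·e^(−0.0702·10/12) = 31.9441
Current forward F = (S − I)·e^(rT) = (469.21 − 31.9441)·e^(0.0702·11/12) = 437.2659 × 1.066466 = 466.3292
Value (long) = (F − K)·e^(−rT) = (466.3292 − 410.81) × 0.937677 = 52.0591
Value = ¥52.06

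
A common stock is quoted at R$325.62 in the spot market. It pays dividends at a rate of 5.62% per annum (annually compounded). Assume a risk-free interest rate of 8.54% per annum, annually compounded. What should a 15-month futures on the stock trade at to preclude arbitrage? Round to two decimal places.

F = S · (1+r)^T / (1+q)^T
= 325.62 × 1.107866 / 1.070737 = 325.62 × 1.034676
F = R$336.91

R$336.91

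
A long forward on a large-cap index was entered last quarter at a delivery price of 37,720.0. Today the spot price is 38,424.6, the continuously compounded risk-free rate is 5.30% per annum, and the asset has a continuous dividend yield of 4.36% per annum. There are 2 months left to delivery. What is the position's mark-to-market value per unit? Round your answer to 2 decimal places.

Current fair forward for the remaining 2 months: F = S·e^((r − q)·T), (r − q) = 0.0530 − 0.0436 = 0.0094
F = 38424.6 · e^(0.0094 × 2/12) = 38424.6 × 1.00156789 = 38484.8455
Value of long forward = (F − K)·e^(−rT) = (38484.8455 − 37720.0) · e^(−0.0530·2/12)
= 764.8455 × 0.99120557 = 758.12

758.12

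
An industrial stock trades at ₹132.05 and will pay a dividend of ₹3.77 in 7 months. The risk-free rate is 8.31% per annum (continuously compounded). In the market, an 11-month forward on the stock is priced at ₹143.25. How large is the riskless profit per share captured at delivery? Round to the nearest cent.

PV(dividends) I = 3.77·e^(−0.0831·7/12) = 3.5916
Fair forward F* = (S − I)·e^(rT) = (132.05 − 3.5916)·e^0.076175 = 128.4584 × 1.079151 = 138.6260
Market ₹143.25 > fair 138.6260: forward overpriced → cash-and-carry (borrow at r, buy the stock and collect the dividends, short the forward).
Profit at T = |F_mkt − F*| = |143.25 − 138.6260| = ₹4.62 per share

₹4.62 per share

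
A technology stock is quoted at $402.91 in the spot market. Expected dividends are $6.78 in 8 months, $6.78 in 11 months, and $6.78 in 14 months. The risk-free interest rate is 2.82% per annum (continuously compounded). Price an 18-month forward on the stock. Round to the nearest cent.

PV(dividends) I = 6.78·e^(−0.0282·8/12) + 6.78·e^(−0.0282·11/12) + 6.78·e^(−0.0282·14/12)
I = 6.6537 + 6.6070 + 6.5606 = 19.8213
F = (S − I)·e^(rT) = (402.91 − 19.8213) · e^(0.0282·18/12)
= 383.0887 · e^0.042300 = 383.0887 × 1.043207 = $399.64

$399.64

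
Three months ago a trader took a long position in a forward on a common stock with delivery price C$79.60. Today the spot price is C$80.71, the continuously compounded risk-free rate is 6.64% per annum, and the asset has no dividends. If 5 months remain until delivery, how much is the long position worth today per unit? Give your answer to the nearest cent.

C$3.28

Current fair forward for the remaining 5 months: F = S·e^(r·T), r = 0.0664
F = 80.71 · e^(0.0664 × 5/12) = 80.71 × 1.028053 = 82.9742
Value of long forward = (F − K)·e^(−rT) = (82.9742 − 79.60) · e^(−0.0664·5/12)
= 3.3742 × 0.972713 = 3.28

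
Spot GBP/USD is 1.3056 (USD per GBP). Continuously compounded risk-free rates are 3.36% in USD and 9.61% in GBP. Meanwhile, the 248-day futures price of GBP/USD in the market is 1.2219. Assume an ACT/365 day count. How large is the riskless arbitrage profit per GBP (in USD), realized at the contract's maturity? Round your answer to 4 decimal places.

Fair futures: F* = S·e^(carry·T), with carry = (r_USD − r_GBP) = 0.0336 − 0.0961 = -0.0625
F* = 1.3056 · e^(-0.0625 × 248/365) = 1.3056 · e^-0.042466 = 1.3056 × 0.958423 = 1.2513
Market 1.2219 < fair 1.2513: forward underpriced → reverse cash-and-carry (short spot, go long the forward).
At maturity, profit = |F_mkt − F*| = |1.2219 − 1.2513| = 0.0294 per GBP (in USD)

0.0294 per GBP (in USD)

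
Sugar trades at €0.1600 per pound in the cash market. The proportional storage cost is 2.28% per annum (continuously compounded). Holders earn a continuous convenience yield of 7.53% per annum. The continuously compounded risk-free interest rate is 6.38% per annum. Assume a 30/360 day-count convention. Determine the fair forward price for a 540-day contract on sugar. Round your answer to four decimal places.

Net carry = r + u − y = 0.0638 + 0.0228 − 0.0753 = 0.0113
F = S·e^((r+u−y)T) = 0.1600 · e^(0.0113 × 540/360) = 0.1600 · e^0.016950
= 0.1600 × 1.017094 = €0.1627 per pound

€0.1627 per pound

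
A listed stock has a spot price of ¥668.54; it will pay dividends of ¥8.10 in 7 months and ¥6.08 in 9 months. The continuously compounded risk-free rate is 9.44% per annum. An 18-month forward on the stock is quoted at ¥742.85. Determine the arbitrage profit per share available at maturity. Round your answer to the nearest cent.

PV(dividends) I = 8.10·e^(−0.0944·7/12) + 6.08·e^(−0.0944·9/12) = 13.3304
Fair forward F* = (S − I)·e^(rT) = (668.54 − 13.3304)·e^0.141600 = 655.2096 × 1.152116 = 754.8775
Market ¥742.85 < fair 754.8775: forward underpriced → reverse cash-and-carry (short the stock, invest proceeds at r, pay the dividends, go long the forward).
Profit at T = |F_mkt − F*| = |742.85 − 754.8775| = ¥12.03 per share

¥12.03 per share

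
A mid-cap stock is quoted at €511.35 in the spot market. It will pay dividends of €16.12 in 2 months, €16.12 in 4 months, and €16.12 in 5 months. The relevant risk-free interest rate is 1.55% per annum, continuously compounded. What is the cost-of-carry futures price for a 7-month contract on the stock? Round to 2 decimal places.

€467.43

PV(dividends) I = 16.12·e^(−0.0155·2/12) + 16.12·e^(−0.0155·4/12) + 16.12·e^(−0.0155·5/12)
I = 16.0784 + 16.0369 + 16.0162 = 48.1315
F = (S − I)·e^(rT) = (511.35 − 48.1315) · e^(0.0155·7/12)
= 463.2185 · e^0.009042 = 463.2185 × 1.009083 = €467.43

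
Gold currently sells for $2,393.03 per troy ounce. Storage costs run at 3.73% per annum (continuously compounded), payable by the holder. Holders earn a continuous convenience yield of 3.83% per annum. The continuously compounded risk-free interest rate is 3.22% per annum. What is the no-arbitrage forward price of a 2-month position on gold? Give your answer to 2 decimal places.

$2,405.51 per troy ounce

Net carry = r + u − y = 0.0322 + 0.0373 − 0.0383 = 0.0312
F = S·e^((r+u−y)T) = 2393.03 · e^(0.0312 × 2/12) = 2393.03 · e^0.00520000
= 2393.03 × 1.00521354 = $2,405.51 per troy ounce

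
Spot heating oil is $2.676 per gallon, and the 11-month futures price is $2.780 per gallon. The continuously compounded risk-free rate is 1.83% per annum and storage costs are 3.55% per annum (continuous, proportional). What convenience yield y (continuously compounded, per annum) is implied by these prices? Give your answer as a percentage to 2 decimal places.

1.22%

F = S·e^((r+u−y)T) ⇒ (r+u−y) = ln(F/S)/T
ln(2.780/2.676) = 0.038128; /T ⇒ 0.041594
y = r + u − ln(F/S)/T = 0.0183 + 0.0355 − 0.041594 = 0.012206
y = 1.22%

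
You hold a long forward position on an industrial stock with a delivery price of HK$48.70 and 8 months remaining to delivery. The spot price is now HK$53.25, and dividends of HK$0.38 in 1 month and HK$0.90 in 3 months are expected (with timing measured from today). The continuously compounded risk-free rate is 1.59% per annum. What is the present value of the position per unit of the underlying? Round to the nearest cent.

PV(remaining dividends) I = 0.38·e^(−0.0159·1/12) + 0.90·e^(−0.0159·3/12) = 1.2759
Current forward F = (S − I)·e^(rT) = (53.25 − 1.2759)·e^(0.0159·8/12) = 51.9741 × 1.010656 = 52.5279
Value (long) = (F − K)·e^(−rT) = (52.5279 − 48.70) × 0.989456 = 3.7875
Value = HK$3.79

HK$3.79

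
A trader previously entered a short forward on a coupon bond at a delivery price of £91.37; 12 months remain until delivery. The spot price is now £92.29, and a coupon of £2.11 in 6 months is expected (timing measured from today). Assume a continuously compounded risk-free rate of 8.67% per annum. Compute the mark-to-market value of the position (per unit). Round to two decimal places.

PV(remaining coupons) I = 2.11·e^(−0.0867·6/12) = 2.0205
Current forward F = (S − I)·e^(rT) = (92.29 − 2.0205)·e^(0.0867·12/12) = 90.2695 × 1.090569 = 98.4451
Value (long) = (F − K)·e^(−rT) = (98.4451 − 91.37) × 0.916952 = 6.4875
Short position value = −(long value) = -£6.49

-£6.49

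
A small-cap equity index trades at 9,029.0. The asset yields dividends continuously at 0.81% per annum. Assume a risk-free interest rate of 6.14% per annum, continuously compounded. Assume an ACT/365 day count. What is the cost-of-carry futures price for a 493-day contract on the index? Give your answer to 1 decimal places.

9,703.0

F = S·e^((r − q)T) = 9029.0 · e^((0.0614 − 0.0081) × 493/365)
= 9029.0 · e^0.071992 = 9029.0 × 1.074647
F = 9,703.0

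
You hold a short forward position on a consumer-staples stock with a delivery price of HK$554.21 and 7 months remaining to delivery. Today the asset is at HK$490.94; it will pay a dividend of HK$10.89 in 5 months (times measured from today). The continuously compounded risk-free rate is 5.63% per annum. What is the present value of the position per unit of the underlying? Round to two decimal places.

HK$56.00

PV(remaining dividends) I = 10.89·e^(−0.0563·5/12) = 10.6375
Current forward F = (S − I)·e^(rT) = (490.94 − 10.6375)·e^(0.0563·7/12) = 480.3025 × 1.033387 = 496.3384
Value (long) = (F − K)·e^(−rT) = (496.3384 − 554.21) × 0.967692 = -56.0019
Short position value = −(long value) = HK$56.00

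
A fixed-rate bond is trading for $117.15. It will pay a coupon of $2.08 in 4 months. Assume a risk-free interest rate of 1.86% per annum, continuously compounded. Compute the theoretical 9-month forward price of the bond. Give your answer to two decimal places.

PV(coupons) I = 2.08·e^(−0.0186·4/12)
I = 2.0671
F = (S − I)·e^(rT) = (117.15 − 2.0671) · e^(0.0186·9/12)
= 115.0829 · e^0.013950 = 115.0829 × 1.014048 = $116.70

$116.70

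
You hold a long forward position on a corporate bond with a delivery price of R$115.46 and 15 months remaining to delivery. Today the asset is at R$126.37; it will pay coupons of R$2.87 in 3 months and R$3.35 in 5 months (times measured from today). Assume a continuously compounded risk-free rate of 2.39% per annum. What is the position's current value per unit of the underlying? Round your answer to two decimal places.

R$8.14

PV(remaining coupons) I = 2.87·e^(−0.0239·3/12) + 3.35·e^(−0.0239·5/12) = 6.1697
Current forward F = (S − I)·e^(rT) = (126.37 − 6.1697)·e^(0.0239·15/12) = 120.2003 × 1.030326 = 123.8455
Value (long) = (F − K)·e^(−rT) = (123.8455 − 115.46) × 0.970567 = 8.1387
Value = R$8.14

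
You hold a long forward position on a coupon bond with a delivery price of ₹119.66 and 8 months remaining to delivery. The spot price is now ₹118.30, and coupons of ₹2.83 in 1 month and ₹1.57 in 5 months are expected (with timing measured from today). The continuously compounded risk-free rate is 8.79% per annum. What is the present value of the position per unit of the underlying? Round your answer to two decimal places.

₹1.13

PV(remaining coupons) I = 2.83·e^(−0.0879·1/12) + 1.57·e^(−0.0879·5/12) = 4.3229
Current forward F = (S − I)·e^(rT) = (118.30 − 4.3229)·e^(0.0879·8/12) = 113.9771 × 1.060351 = 120.8557
Value (long) = (F − K)·e^(−rT) = (120.8557 − 119.66) × 0.943084 = 1.1276
Value = ₹1.13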